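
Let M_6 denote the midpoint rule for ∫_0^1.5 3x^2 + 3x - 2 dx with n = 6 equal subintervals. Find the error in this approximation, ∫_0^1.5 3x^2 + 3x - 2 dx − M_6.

0.0234375

Exact integral: ∫_0^1.5 f(x) dx = 3.75.
M_6 = 3.7265625.
Error = 3.75 − 3.7265625 = 0.0234375.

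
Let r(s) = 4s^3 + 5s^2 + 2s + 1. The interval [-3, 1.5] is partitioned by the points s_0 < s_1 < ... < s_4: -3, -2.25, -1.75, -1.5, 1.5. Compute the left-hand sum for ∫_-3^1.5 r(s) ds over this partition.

Subinterval widths: 0.75, 0.5, 0.25, 3.
Left endpoints: -3, -2.25, -1.75, -1.5.
r(-3) = -68, r(-2.25) = -23.75, r(-1.75) = -8.625, r(-1.5) = -4.25.
Sum = Σ Δs_i · r(s_i).
Sum = -77.78125.

-77.78125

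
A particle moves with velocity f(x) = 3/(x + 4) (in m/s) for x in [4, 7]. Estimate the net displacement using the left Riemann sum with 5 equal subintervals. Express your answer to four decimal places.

Δx = (7 − 4)/5 = 0.6.
Left endpoints: 4, 4.6, 5.2, 5.8, 6.4.
f(4) = 0.375, f(4.6) = 15/43, f(5.2) = 15/46, f(5.8) = 15/49, f(6.4) = 15/52.
Sum = Δx · [f(4) + f(4.6) + f(5.2) + f(5.8) + f(6.4)].
Sum ≈ 0.9867.

0.9867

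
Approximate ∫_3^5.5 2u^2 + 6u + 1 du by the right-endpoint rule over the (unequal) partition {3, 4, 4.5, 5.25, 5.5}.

Subinterval widths: 1, 0.5, 0.75, 0.25.
Right endpoints: 4, 4.5, 5.25, 5.5.
f(4) = 57, f(4.5) = 68.5, f(5.25) = 87.625, f(5.5) = 94.5.
Sum = Σ Δu_i · f(u_i).
Sum = 180.59375.

180.59375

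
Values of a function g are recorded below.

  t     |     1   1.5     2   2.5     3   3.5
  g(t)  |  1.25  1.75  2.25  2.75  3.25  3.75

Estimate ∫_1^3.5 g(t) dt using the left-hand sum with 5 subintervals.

Δt = 0.5.
Sum = 0.5·[1.25 + 1.75 + 2.25 + 2.75 + 3.25] = 5.625.

5.625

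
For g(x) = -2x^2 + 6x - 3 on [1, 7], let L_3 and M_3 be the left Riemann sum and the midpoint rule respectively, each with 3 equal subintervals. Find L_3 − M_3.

L_3 = -50.
M_3 = -98.
L_3 − M_3 = 48.

48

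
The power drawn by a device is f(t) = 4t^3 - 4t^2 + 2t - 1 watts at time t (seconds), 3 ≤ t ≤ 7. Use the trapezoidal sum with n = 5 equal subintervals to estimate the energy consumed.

1958.56

Δt = (7 − 3)/5 = 0.8.
f(3) = 77, f(3.8) = 168.328, f(4.6) = 312.904, f(5.4) = 523.016, f(6.2) = 810.952, f(7) = 1189.
T_5 = (Δt/2)·[f(t_0) + 2f(t_1) + ... + 2f(t_{4}) + f(t_5)].
Sum = 1958.56.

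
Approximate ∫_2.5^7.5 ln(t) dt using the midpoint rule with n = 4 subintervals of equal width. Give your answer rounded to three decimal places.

7.838

Δt = (7.5 − 2.5)/4 = 1.25.
Midpoints: 3.125, 4.375, 5.625, 6.875.
f(3.125) ≈ 1.139, f(4.375) ≈ 1.476, f(5.625) ≈ 1.727, f(6.875) ≈ 1.928.
Sum = Δt · [f(3.125) + f(4.375) + f(5.625) + f(6.875)].
Sum ≈ 7.838.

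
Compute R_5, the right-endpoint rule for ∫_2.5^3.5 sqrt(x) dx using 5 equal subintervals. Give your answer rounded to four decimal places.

Δx = (3.5 − 2.5)/5 = 0.2.
Right endpoints: 2.7, 2.9, 3.1, 3.3, 3.5.
f(2.7) ≈ 1.6432, f(2.9) ≈ 1.7029, f(3.1) ≈ 1.7607, f(3.3) ≈ 1.8166, f(3.5) ≈ 1.8708.
Sum = Δx · [f(2.7) + f(2.9) + f(3.1) + f(3.3) + f(3.5)].
Sum ≈ 1.7588.

1.7588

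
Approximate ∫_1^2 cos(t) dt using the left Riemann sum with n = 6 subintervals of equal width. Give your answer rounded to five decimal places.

0.14737

Δt = (2 − 1)/6 = 1/6.
Left endpoints: 1, 7/6, 4/3, 1.5, 5/3, 11/6.
f(1) ≈ 0.54030, f(7/6) ≈ 0.39322, f(4/3) ≈ 0.23524, f(1.5) ≈ 0.07074, f(5/3) ≈ -0.09572, f(11/6) ≈ -0.25953.
Sum = Δt · [f(1) + f(7/6) + f(4/3) + ...].
Sum ≈ 0.14737.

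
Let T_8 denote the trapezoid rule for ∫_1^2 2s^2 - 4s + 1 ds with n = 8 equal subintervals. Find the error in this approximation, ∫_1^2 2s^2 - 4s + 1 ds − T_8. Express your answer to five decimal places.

Exact integral: ∫_1^2 f(s) ds ≈ -0.3333333.
T_8 = -0.328125.
Error ≈ -0.3333333 − (-0.328125) ≈ -0.00521.

-0.00521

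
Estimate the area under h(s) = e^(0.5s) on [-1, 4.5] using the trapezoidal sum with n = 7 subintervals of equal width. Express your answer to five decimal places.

17.99027

Δs = (4.5 − (-1))/7 = 11/14.
h(-1) ≈ 0.60653, h(-3/14) ≈ 0.89840, h(4/7) ≈ 1.33071, h(19/14) ≈ 1.97106, h(15/7) ≈ 2.91955, h(41/14) ≈ 4.32445, h(26/7) ≈ 6.40541, h(4.5) ≈ 9.48774.
T_7 = (Δs/2)·[h(s_0) + 2h(s_1) + ... + 2h(s_{6}) + h(s_7)].
Sum ≈ 17.99027.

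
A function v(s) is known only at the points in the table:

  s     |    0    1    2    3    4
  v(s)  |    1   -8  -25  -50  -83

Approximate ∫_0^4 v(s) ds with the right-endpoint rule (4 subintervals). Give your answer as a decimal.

-166

Δs = 1.
Sum = 1·[(-8) + (-25) + (-50) + (-83)] = -166.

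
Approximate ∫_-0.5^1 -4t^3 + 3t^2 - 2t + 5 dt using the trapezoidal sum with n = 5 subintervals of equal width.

Δt = (1 − (-0.5))/5 = 0.3.
f(-0.5) = 7.25, f(-0.2) = 5.552, f(0.1) = 4.826, f(0.4) = 4.424, f(0.7) = 3.698, f(1) = 2.
T_5 = (Δt/2)·[f(t_0) + 2f(t_1) + ... + 2f(t_{4}) + f(t_5)].
Sum = 6.9375.

6.9375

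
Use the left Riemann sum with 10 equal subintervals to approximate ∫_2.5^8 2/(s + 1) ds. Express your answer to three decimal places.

1.988

Δs = (8 − 2.5)/10 = 0.55.
Left endpoints: 2.5, 3.05, 3.6, 4.15, 4.7, 5.25, 5.8, 6.35, 6.9, 7.45.
f(2.5) = 4/7, f(3.05) = 40/81, f(3.6) = 10/23, f(4.15) = 40/103, f(4.7) = 20/57, f(5.25) = 0.32, f(5.8) = 5/17, f(6.35) = 40/147, f(6.9) = 20/79, f(7.45) = 40/169.
Sum = Δs · [f(2.5) + f(3.05) + f(3.6) + ...].
Sum ≈ 1.988.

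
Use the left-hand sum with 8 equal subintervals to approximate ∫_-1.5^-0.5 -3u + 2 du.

5.1875

Δu = (-0.5 − (-1.5))/8 = 0.125.
Left endpoints: -1.5, -1.375, -1.25, -1.125, -1, -0.875, -0.75, -0.625.
f(-1.5) = 6.5, f(-1.375) = 6.125, f(-1.25) = 5.75, f(-1.125) = 5.375, f(-1) = 5, f(-0.875) = 4.625, f(-0.75) = 4.25, f(-0.625) = 3.875.
Sum = Δu · [f(-1.5) + f(-1.375) + f(-1.25) + ...].
Sum = 5.1875.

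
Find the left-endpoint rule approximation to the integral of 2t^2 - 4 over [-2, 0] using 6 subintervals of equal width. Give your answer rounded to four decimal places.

-1.2593

Δt = (0 − (-2))/6 = 1/3.
Left endpoints: -2, -5/3, -4/3, -1, -2/3, -1/3.
f(-2) = 4, f(-5/3) = 14/9, f(-4/3) = -4/9, f(-1) = -2, f(-2/3) = -28/9, f(-1/3) = -34/9.
Sum = Δt · [f(-2) + f(-5/3) + f(-4/3) + ...].
Sum ≈ -1.2593.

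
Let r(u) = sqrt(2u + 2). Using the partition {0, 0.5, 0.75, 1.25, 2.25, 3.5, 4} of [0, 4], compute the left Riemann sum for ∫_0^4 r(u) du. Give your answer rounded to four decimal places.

Subinterval widths: 0.5, 0.25, 0.5, 1, 1.25, 0.5.
Left endpoints: 0, 0.5, 0.75, 1.25, 2.25, 3.5.
r(0) ≈ 1.4142, r(0.5) ≈ 1.7321, r(0.75) ≈ 1.8708, r(1.25) ≈ 2.1213, r(2.25) ≈ 2.5495, r(3.5) ≈ 3.0000.
Sum = Σ Δu_i · r(u_i).
Sum ≈ 8.8837.

8.8837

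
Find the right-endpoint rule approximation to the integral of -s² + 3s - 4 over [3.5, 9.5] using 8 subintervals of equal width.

-201.5625

Δs = (9.5 − 3.5)/8 = 0.75.
Right endpoints: 4.25, 5, 5.75, 6.5, 7.25, 8, 8.75, 9.5.
f(4.25) = -9.3125, f(5) = -14, f(5.75) = -19.8125, f(6.5) = -26.75, f(7.25) = -34.8125, f(8) = -44, f(8.75) = -54.3125, f(9.5) = -65.75.
Sum = Δs · [f(4.25) + f(5) + f(5.75) + ...].
Sum = -201.5625.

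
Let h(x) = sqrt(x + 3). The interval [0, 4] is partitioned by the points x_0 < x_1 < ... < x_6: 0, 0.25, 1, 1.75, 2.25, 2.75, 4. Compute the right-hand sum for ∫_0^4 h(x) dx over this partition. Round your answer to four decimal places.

Subinterval widths: 0.25, 0.75, 0.75, 0.5, 0.5, 1.25.
Right endpoints: 0.25, 1, 1.75, 2.25, 2.75, 4.
h(0.25) ≈ 1.8028, h(1) ≈ 2.0000, h(1.75) ≈ 2.1794, h(2.25) ≈ 2.2913, h(2.75) ≈ 2.3979, h(4) ≈ 2.6458.
Sum = Σ Δx_i · h(x_i).
Sum ≈ 9.2371.

9.2371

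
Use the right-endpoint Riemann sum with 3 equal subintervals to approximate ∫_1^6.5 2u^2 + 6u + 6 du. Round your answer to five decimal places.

451.20370

Δu = (6.5 − 1)/3 = 11/6.
Right endpoints: 17/6, 14/3, 6.5.
f(17/6) = 703/18, f(14/3) = 698/9, f(6.5) = 129.5.
Sum = Δu · [f(17/6) + f(14/3) + f(6.5)].
Sum ≈ 451.20370.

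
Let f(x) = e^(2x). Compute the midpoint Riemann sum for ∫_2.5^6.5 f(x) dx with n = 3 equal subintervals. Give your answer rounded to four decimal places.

167046.6909

Δx = (6.5 − 2.5)/3 = 4/3.
Midpoints: 19/6, 4.5, 35/6.
f(19/6) ≈ 563.0302, f(4.5) ≈ 8103.0839, f(35/6) ≈ 116618.9040.
Sum = Δx · [f(19/6) + f(4.5) + f(35/6)].
Sum ≈ 167046.6909.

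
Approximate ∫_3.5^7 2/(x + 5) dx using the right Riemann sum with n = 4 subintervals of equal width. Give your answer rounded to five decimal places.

0.66054

Δx = (7 − 3.5)/4 = 0.875.
Right endpoints: 4.375, 5.25, 6.125, 7.
f(4.375) = 16/75, f(5.25) = 8/41, f(6.125) = 16/89, f(7) = 1/6.
Sum = Δx · [f(4.375) + f(5.25) + f(6.125) + f(7)].
Sum ≈ 0.66054.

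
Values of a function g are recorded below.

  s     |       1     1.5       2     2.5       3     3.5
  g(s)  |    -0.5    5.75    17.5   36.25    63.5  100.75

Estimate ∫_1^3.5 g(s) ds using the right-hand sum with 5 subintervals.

Δs = 0.5.
Sum = 0.5·[5.75 + 17.5 + 36.25 + 63.5 + 100.75] = 111.875.

111.875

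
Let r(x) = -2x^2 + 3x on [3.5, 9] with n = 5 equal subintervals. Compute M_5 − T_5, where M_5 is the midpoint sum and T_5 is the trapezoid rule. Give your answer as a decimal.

3.3275

M_5 = -353.1825.
T_5 = -356.51.
M_5 − T_5 = 3.3275.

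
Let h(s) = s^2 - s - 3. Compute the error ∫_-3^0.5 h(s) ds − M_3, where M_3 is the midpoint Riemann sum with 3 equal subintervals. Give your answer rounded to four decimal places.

0.3970

Exact integral: ∫_-3^0.5 h(s) ds ≈ 2.916667.
M_3 ≈ 2.519676.
Error ≈ 2.916667 − 2.519676 ≈ 0.3970.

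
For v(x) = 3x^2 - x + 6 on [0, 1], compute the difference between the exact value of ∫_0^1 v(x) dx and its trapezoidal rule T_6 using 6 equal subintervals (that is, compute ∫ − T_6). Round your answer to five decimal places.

Exact integral: ∫_0^1 v(x) dx = 6.5.
T_6 ≈ 6.5138889.
Error ≈ 6.5 − 6.5138889 ≈ -0.01389.

-0.01389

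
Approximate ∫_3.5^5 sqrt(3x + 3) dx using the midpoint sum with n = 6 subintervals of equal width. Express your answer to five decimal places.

Δx = (5 − 3.5)/6 = 0.25.
Midpoints: 3.625, 3.875, 4.125, 4.375, 4.625, 4.875.
f(3.625) ≈ 3.72492, f(3.875) ≈ 3.82426, f(4.125) ≈ 3.92110, f(4.375) ≈ 4.01559, f(4.625) ≈ 4.10792, f(4.875) ≈ 4.19821.
Sum = Δx · [f(3.625) + f(3.875) + f(4.125) + ...].
Sum ≈ 5.94800.

5.94800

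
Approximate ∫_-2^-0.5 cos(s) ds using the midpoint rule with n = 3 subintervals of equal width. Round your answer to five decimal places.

0.43438

Δs = (-0.5 − (-2))/3 = 0.5.
Midpoints: -1.75, -1.25, -0.75.
f(-1.75) ≈ -0.17825, f(-1.25) ≈ 0.31532, f(-0.75) ≈ 0.73169.
Sum = Δs · [f(-1.75) + f(-1.25) + f(-0.75)].
Sum ≈ 0.43438.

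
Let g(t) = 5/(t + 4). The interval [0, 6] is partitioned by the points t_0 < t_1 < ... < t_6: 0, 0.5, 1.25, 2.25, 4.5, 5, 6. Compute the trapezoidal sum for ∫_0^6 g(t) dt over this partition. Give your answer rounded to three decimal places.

4.616

Subinterval widths: 0.5, 0.75, 1, 2.25, 0.5, 1.
g(0) = 1.25, g(0.5) = 10/9, g(1.25) = 20/21, g(2.25) = 0.8, g(4.5) = 10/17, g(5) = 5/9, g(6) = 0.5.
On each subinterval the trapezoid contributes (Δt_i/2)·[g(t_{i-1}) + g(t_i)].
Sum ≈ 4.616.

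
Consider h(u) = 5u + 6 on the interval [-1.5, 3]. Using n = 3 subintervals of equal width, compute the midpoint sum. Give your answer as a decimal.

Δu = (3 − (-1.5))/3 = 1.5.
Midpoints: -0.75, 0.75, 2.25.
h(-0.75) = 2.25, h(0.75) = 9.75, h(2.25) = 17.25.
Sum = Δu · [h(-0.75) + h(0.75) + h(2.25)].
Sum = 43.875.

43.875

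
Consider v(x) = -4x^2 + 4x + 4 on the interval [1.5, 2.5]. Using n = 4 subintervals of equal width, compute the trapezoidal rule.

-4.375

Δx = (2.5 − 1.5)/4 = 0.25.
v(1.5) = 1, v(1.75) = -1.25, v(2) = -4, v(2.25) = -7.25, v(2.5) = -11.
T_4 = (Δx/2)·[v(x_0) + 2v(x_1) + 2v(x_2) + 2v(x_3) + v(x_4)].
Sum = -4.375.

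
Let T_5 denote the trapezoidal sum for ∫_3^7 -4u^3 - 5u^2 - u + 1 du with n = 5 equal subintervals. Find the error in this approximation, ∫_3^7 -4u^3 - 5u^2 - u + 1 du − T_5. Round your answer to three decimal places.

Exact integral: ∫_3^7 f(u) du ≈ -2862.66667.
T_5 = -2890.4.
Error ≈ -2862.66667 − (-2890.4) ≈ 27.733.

27.733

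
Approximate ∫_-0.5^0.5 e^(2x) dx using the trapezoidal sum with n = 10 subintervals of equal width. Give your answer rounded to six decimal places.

Δx = (0.5 − (-0.5))/10 = 0.1.
f(-0.5) ≈ 0.367879, f(-0.4) ≈ 0.449329, f(-0.3) ≈ 0.548812, f(-0.2) ≈ 0.670320, f(-0.1) ≈ 0.818731, f(0) ≈ 1.000000, f(0.1) ≈ 1.221403, f(0.2) ≈ 1.491825, f(0.3) ≈ 1.822119, f(0.4) ≈ 2.225541, f(0.5) ≈ 2.718282.
T_10 = (Δx/2)·[f(x_0) + 2f(x_1) + ... + 2f(x_{9}) + f(x_10)].
Sum ≈ 1.179116.

1.179116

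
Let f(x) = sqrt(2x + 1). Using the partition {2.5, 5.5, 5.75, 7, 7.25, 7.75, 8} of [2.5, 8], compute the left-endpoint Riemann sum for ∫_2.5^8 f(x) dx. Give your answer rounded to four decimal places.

Subinterval widths: 3, 0.25, 1.25, 0.25, 0.5, 0.25.
Left endpoints: 2.5, 5.5, 5.75, 7, 7.25, 7.75.
f(2.5) ≈ 2.4495, f(5.5) ≈ 3.4641, f(5.75) ≈ 3.5355, f(7) ≈ 3.8730, f(7.25) ≈ 3.9370, f(7.75) ≈ 4.0620.
Sum = Σ Δx_i · f(x_i).
Sum ≈ 16.5862.

16.5862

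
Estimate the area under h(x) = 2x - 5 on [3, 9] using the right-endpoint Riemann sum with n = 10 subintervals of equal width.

45.6

Δx = (9 − 3)/10 = 0.6.
Right endpoints: 3.6, 4.2, 4.8, 5.4, 6, 6.6, 7.2, 7.8, 8.4, 9.
h(3.6) = 2.2, h(4.2) = 3.4, h(4.8) = 4.6, h(5.4) = 5.8, h(6) = 7, h(6.6) = 8.2, h(7.2) = 9.4, h(7.8) = 10.6, h(8.4) = 11.8, h(9) = 13.
Sum = Δx · [h(3.6) + h(4.2) + h(4.8) + ...].
Sum = 45.6.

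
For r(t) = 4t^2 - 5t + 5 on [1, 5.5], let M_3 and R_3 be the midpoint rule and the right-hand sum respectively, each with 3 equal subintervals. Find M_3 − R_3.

-81

M_3 = 166.5.
R_3 = 247.5.
M_3 − R_3 = -81.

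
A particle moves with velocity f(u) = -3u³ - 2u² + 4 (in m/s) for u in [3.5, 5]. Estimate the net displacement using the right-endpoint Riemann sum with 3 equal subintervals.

-475.4375

Δu = (5 − 3.5)/3 = 0.5.
Right endpoints: 4, 4.5, 5.
f(4) = -220, f(4.5) = -309.875, f(5) = -421.
Sum = Δu · [f(4) + f(4.5) + f(5)].
Sum = -475.4375.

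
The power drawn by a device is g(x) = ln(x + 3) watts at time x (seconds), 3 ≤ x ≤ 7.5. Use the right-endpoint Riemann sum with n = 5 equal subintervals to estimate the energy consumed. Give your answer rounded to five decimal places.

9.68590

Δx = (7.5 − 3)/5 = 0.9.
Right endpoints: 3.9, 4.8, 5.7, 6.6, 7.5.
g(3.9) ≈ 1.93152, g(4.8) ≈ 2.05412, g(5.7) ≈ 2.16332, g(6.6) ≈ 2.26176, g(7.5) ≈ 2.35138.
Sum = Δx · [g(3.9) + g(4.8) + g(5.7) + g(6.6) + g(7.5)].
Sum ≈ 9.68590.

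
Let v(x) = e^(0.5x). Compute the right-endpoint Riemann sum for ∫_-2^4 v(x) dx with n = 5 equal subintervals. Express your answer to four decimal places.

18.6738

Δx = (4 − (-2))/5 = 1.2.
Right endpoints: -0.8, 0.4, 1.6, 2.8, 4.
v(-0.8) ≈ 0.6703, v(0.4) ≈ 1.2214, v(1.6) ≈ 2.2255, v(2.8) ≈ 4.0552, v(4) ≈ 7.3891.
Sum = Δx · [v(-0.8) + v(0.4) + v(1.6) + v(2.8) + v(4)].
Sum ≈ 18.6738.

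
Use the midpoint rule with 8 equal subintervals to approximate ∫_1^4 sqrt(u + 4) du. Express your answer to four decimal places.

7.6317

Δu = (4 − 1)/8 = 0.375.
Midpoints: 1.1875, 1.5625, 1.9375, 2.3125, 2.6875, 3.0625, 3.4375, 3.8125.
f(1.1875) ≈ 2.2776, f(1.5625) ≈ 2.3585, f(1.9375) ≈ 2.4367, f(2.3125) ≈ 2.5125, f(2.6875) ≈ 2.5860, f(3.0625) ≈ 2.6575, f(3.4375) ≈ 2.7272, f(3.8125) ≈ 2.7951.
Sum = Δu · [f(1.1875) + f(1.5625) + f(1.9375) + ...].
Sum ≈ 7.6317.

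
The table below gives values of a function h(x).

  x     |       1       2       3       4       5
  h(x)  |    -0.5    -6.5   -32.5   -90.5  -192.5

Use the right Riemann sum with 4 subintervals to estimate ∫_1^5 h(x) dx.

-322

Δx = 1.
Sum = 1·[(-6.5) + (-32.5) + (-90.5) + (-192.5)] = -322.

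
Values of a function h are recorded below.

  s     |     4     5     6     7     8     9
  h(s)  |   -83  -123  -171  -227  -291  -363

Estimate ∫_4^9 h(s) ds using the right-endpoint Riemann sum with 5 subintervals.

-1175

Δs = 1.
Sum = 1·[(-123) + (-171) + (-227) + (-291) + (-363)] = -1175.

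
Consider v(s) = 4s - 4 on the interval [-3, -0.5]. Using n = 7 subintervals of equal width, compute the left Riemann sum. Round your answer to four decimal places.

-29.2857

Δs = (-0.5 − (-3))/7 = 5/14.
Left endpoints: -3, -37/14, -16/7, -27/14, -11/7, -17/14, -6/7.
v(-3) = -16, v(-37/14) = -102/7, v(-16/7) = -92/7, v(-27/14) = -82/7, v(-11/7) = -72/7, v(-17/14) = -62/7, v(-6/7) = -52/7.
Sum = Δs · [v(-3) + v(-37/14) + v(-16/7) + ...].
Sum ≈ -29.2857.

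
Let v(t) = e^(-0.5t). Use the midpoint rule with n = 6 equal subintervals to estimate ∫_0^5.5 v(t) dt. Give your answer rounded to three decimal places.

1.856

Δt = (5.5 − 0)/6 = 11/12.
Midpoints: 11/24, 1.375, 55/24, 77/24, 4.125, 121/24.
v(11/24) ≈ 0.795, v(1.375) ≈ 0.503, v(55/24) ≈ 0.318, v(77/24) ≈ 0.201, v(4.125) ≈ 0.127, v(121/24) ≈ 0.080.
Sum = Δt · [v(11/24) + v(1.375) + v(55/24) + ...].
Sum ≈ 1.856.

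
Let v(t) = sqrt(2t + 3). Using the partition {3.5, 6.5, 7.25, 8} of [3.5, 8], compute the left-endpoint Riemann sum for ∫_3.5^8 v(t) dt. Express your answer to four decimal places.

15.6243

Subinterval widths: 3, 0.75, 0.75.
Left endpoints: 3.5, 6.5, 7.25.
v(3.5) ≈ 3.1623, v(6.5) ≈ 4.0000, v(7.25) ≈ 4.1833.
Sum = Σ Δt_i · v(t_i).
Sum ≈ 15.6243.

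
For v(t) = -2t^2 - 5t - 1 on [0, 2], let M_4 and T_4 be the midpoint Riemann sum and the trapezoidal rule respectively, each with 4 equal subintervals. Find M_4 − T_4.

0.25

M_4 = -17.25.
T_4 = -17.5.
M_4 − T_4 = 0.25.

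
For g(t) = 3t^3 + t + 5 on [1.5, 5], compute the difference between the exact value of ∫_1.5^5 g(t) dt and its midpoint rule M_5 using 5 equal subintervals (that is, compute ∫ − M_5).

Exact integral: ∫_1.5^5 g(t) dt = 493.828125.
M_5 = 489.6478125.
Error = 493.828125 − 489.6478125 = 4.1803125.

4.1803125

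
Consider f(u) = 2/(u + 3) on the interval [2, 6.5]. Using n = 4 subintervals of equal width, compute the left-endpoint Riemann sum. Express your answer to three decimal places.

Δu = (6.5 − 2)/4 = 1.125.
Left endpoints: 2, 3.125, 4.25, 5.375.
f(2) = 0.4, f(3.125) = 16/49, f(4.25) = 8/29, f(5.375) = 16/67.
Sum = Δu · [f(2) + f(3.125) + f(4.25) + f(5.375)].
Sum ≈ 1.396.

1.396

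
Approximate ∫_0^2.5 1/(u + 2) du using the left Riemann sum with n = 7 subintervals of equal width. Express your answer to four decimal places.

Δu = (2.5 − 0)/7 = 5/14.
Left endpoints: 0, 5/14, 5/7, 15/14, 10/7, 25/14, 15/7.
f(0) = 0.5, f(5/14) = 14/33, f(5/7) = 7/19, f(15/14) = 14/43, f(10/7) = 7/24, f(25/14) = 14/53, f(15/7) = 7/29.
Sum = Δu · [f(0) + f(5/14) + f(5/7) + ...].
Sum ≈ 0.8627.

0.8627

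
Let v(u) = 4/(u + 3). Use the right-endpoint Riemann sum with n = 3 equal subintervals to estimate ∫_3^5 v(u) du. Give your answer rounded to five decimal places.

Δu = (5 − 3)/3 = 2/3.
Right endpoints: 11/3, 13/3, 5.
v(11/3) = 0.6, v(13/3) = 6/11, v(5) = 0.5.
Sum = Δu · [v(11/3) + v(13/3) + v(5)].
Sum ≈ 1.09697.

1.09697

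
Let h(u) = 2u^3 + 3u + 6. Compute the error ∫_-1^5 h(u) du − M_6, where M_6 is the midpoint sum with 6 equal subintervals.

6

Exact integral: ∫_-1^5 h(u) du = 384.
M_6 = 378.
Error = 384 − 378 = 6.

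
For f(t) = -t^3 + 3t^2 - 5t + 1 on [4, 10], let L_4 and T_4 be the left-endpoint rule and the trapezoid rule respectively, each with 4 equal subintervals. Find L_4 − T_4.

L_4 = -1209.
T_4 = -1744.5.
L_4 − T_4 = 535.5.

535.5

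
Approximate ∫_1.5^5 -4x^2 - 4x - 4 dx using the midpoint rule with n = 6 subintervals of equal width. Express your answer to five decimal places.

-221.26968

Δx = (5 − 1.5)/6 = 7/12.
Midpoints: 43/24, 2.375, 71/24, 85/24, 4.125, 113/24.
f(43/24) = -3457/144, f(2.375) = -36.0625, f(71/24) = -7321/144, f(85/24) = -9841/144, f(4.125) = -88.5625, f(113/24) = -16057/144.
Sum = Δx · [f(43/24) + f(2.375) + f(71/24) + ...].
Sum ≈ -221.26968.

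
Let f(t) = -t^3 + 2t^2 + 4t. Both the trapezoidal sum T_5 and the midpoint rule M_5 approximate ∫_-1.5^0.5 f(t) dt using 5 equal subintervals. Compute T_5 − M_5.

0.28

T_5 = -0.23.
M_5 = -0.51.
T_5 − M_5 = 0.28.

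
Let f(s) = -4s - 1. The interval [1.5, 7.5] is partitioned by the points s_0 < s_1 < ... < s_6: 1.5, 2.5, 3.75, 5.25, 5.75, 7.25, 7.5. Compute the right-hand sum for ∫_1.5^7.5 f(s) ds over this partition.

-128.75

Subinterval widths: 1, 1.25, 1.5, 0.5, 1.5, 0.25.
Right endpoints: 2.5, 3.75, 5.25, 5.75, 7.25, 7.5.
f(2.5) = -11, f(3.75) = -16, f(5.25) = -22, f(5.75) = -24, f(7.25) = -30, f(7.5) = -31.
Sum = Σ Δs_i · f(s_i).
Sum = -128.75.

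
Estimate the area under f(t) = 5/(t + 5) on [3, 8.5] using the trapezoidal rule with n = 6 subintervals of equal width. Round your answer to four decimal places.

Δt = (8.5 − 3)/6 = 11/12.
f(3) = 0.625, f(47/12) = 60/107, f(29/6) = 30/59, f(5.75) = 20/43, f(20/3) = 3/7, f(91/12) = 60/151, f(8.5) = 10/27.
T_6 = (Δt/2)·[f(t_0) + 2f(t_1) + ... + 2f(t_{5}) + f(t_6)].
Sum ≈ 2.6198.

2.6198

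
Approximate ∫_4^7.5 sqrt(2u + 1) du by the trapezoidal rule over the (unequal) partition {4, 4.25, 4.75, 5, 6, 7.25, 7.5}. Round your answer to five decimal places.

Subinterval widths: 0.25, 0.5, 0.25, 1, 1.25, 0.25.
f(4) ≈ 3.00000, f(4.25) ≈ 3.08221, f(4.75) ≈ 3.24037, f(5) ≈ 3.31662, f(6) ≈ 3.60555, f(7.25) ≈ 3.93700, f(7.5) ≈ 4.00000.
On each subinterval the trapezoid contributes (Δu_i/2)·[f(u_{i-1}) + f(u_i)].
Sum ≈ 12.32786.

12.32786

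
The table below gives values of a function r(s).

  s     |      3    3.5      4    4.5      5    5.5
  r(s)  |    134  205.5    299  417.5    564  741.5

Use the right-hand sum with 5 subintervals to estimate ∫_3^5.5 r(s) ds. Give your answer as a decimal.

1113.75

Δs = 0.5.
Sum = 0.5·[205.5 + 299 + 417.5 + 564 + 741.5] = 1113.75.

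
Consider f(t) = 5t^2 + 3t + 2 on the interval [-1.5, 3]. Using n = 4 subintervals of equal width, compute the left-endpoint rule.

Δt = (3 − (-1.5))/4 = 1.125.
Left endpoints: -1.5, -0.375, 0.75, 1.875.
f(-1.5) = 8.75, f(-0.375) = 1.578125, f(0.75) = 7.0625, f(1.875) = 25.203125.
Sum = Δt · [f(-1.5) + f(-0.375) + f(0.75) + f(1.875)].
Sum = 47.91796875.

47.91796875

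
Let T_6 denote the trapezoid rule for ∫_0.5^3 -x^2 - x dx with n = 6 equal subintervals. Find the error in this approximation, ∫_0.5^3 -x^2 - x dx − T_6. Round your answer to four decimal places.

Exact integral: ∫_0.5^3 f(x) dx ≈ -13.333333.
T_6 ≈ -13.405671.
Error ≈ -13.333333 − (-13.405671) ≈ 0.0723.

0.0723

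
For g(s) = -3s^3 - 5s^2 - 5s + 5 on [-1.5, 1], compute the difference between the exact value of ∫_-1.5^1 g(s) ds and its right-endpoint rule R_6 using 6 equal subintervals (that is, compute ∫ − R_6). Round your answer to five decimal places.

Exact integral: ∫_-1.5^1 g(s) ds ≈ 11.3802083.
R_6 ≈ 7.1448206.
Error ≈ 11.3802083 − 7.1448206 ≈ 4.23539.

4.23539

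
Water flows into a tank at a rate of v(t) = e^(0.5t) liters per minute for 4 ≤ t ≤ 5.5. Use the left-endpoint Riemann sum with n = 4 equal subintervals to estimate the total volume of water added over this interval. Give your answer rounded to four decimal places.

15.0079

Δt = (5.5 − 4)/4 = 0.375.
Left endpoints: 4, 4.375, 4.75, 5.125.
v(4) ≈ 7.3891, v(4.375) ≈ 8.9129, v(4.75) ≈ 10.7510, v(5.125) ≈ 12.9682.
Sum = Δt · [v(4) + v(4.375) + v(4.75) + v(5.125)].
Sum ≈ 15.0079.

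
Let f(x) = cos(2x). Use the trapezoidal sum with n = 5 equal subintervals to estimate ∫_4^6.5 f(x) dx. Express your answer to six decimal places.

Δx = (6.5 − 4)/5 = 0.5.
f(4) ≈ -0.145500, f(4.5) ≈ -0.911130, f(5) ≈ -0.839072, f(5.5) ≈ 0.004426, f(6) ≈ 0.843854, f(6.5) ≈ 0.907447.
T_5 = (Δx/2)·[f(x_0) + 2f(x_1) + ... + 2f(x_{4}) + f(x_5)].
Sum ≈ -0.260474.

-0.260474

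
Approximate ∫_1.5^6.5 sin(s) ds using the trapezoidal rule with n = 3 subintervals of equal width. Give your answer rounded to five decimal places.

Δs = (6.5 − 1.5)/3 = 5/3.
f(1.5) ≈ 0.99749, f(19/6) ≈ -0.02507, f(29/6) ≈ -0.99270, f(6.5) ≈ 0.21512.
T_3 = (Δs/2)·[f(s_0) + 2f(s_1) + 2f(s_2) + f(s_3)].
Sum ≈ -0.68577.

-0.68577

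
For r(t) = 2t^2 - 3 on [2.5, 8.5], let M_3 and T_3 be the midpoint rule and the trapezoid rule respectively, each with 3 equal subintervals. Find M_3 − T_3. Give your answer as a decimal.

-12

M_3 = 377.
T_3 = 389.
M_3 − T_3 = -12.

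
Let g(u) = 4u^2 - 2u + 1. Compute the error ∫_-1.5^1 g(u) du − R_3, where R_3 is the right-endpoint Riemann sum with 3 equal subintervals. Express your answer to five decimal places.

Exact integral: ∫_-1.5^1 g(u) du ≈ 9.5833333.
R_3 ≈ 6.5740741.
Error ≈ 9.5833333 − 6.5740741 ≈ 3.00926.

3.00926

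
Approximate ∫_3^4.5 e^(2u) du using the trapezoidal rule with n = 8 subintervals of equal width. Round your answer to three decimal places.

3894.837

Δu = (4.5 − 3)/8 = 0.1875.
f(3) ≈ 403.429, f(3.1875) ≈ 586.985, f(3.375) ≈ 854.059, f(3.5625) ≈ 1242.648, f(3.75) ≈ 1808.042, f(3.9375) ≈ 2630.686, f(4.125) ≈ 3827.626, f(4.3125) ≈ 5569.163, f(4.5) ≈ 8103.084.
T_8 = (Δu/2)·[f(u_0) + 2f(u_1) + ... + 2f(u_{7}) + f(u_8)].
Sum ≈ 3894.837.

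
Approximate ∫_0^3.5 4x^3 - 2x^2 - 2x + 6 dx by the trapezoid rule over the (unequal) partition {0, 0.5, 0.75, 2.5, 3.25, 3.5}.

Subinterval widths: 0.5, 0.25, 1.75, 0.75, 0.25.
f(0) = 6, f(0.5) = 5, f(0.75) = 5.0625, f(2.5) = 51, f(3.25) = 115.6875, f(3.5) = 146.
On each subinterval the trapezoid contributes (Δx_i/2)·[f(x_{i-1}) + f(x_i)].
Sum = 148.28125.

148.28125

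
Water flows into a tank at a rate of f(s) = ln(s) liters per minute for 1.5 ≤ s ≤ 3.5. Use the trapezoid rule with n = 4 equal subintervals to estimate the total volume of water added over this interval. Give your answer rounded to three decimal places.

Δs = (3.5 − 1.5)/4 = 0.5.
f(1.5) ≈ 0.405, f(2) ≈ 0.693, f(2.5) ≈ 0.916, f(3) ≈ 1.099, f(3.5) ≈ 1.253.
T_4 = (Δs/2)·[f(s_0) + 2f(s_1) + 2f(s_2) + 2f(s_3) + f(s_4)].
Sum ≈ 1.769.

1.769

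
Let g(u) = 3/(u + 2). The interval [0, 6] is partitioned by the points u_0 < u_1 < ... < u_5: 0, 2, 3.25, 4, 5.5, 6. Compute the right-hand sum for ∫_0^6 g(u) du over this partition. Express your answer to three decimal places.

3.377

Subinterval widths: 2, 1.25, 0.75, 1.5, 0.5.
Right endpoints: 2, 3.25, 4, 5.5, 6.
g(2) = 0.75, g(3.25) = 4/7, g(4) = 0.5, g(5.5) = 0.4, g(6) = 0.375.
Sum = Σ Δu_i · g(u_i).
Sum ≈ 3.377.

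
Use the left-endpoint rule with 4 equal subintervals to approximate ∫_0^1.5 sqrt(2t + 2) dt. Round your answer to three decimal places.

Δt = (1.5 − 0)/4 = 0.375.
Left endpoints: 0, 0.375, 0.75, 1.125.
f(0) ≈ 1.414, f(0.375) ≈ 1.658, f(0.75) ≈ 1.871, f(1.125) ≈ 2.062.
Sum = Δt · [f(0) + f(0.375) + f(0.75) + f(1.125)].
Sum ≈ 2.627.

2.627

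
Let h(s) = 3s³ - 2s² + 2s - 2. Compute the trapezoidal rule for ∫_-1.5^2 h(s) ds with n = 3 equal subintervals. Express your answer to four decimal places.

-4.4317

Δs = (2 − (-1.5))/3 = 7/6.
h(-1.5) = -19.625, h(-1/3) = -3, h(5/6) = 1/72, h(2) = 18.
T_3 = (Δs/2)·[h(s_0) + 2h(s_1) + 2h(s_2) + h(s_3)].
Sum ≈ -4.4317.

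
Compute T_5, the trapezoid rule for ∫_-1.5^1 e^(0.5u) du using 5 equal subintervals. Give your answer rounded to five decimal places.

Δu = (1 − (-1.5))/5 = 0.5.
f(-1.5) ≈ 0.47237, f(-1) ≈ 0.60653, f(-0.5) ≈ 0.77880, f(0) ≈ 1.00000, f(0.5) ≈ 1.28403, f(1) ≈ 1.64872.
T_5 = (Δu/2)·[f(u_0) + 2f(u_1) + ... + 2f(u_{4}) + f(u_5)].
Sum ≈ 2.36495.

2.36495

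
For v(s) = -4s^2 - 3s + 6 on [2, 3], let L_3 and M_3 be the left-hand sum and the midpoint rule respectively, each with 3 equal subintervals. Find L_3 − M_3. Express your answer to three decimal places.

3.722

L_3 ≈ -23.07407.
M_3 ≈ -26.79630.
L_3 − M_3 ≈ 3.722.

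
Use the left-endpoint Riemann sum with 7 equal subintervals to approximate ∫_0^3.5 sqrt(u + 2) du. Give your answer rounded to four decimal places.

6.4778

Δu = (3.5 − 0)/7 = 0.5.
Left endpoints: 0, 0.5, 1, 1.5, 2, 2.5, 3.
f(0) ≈ 1.4142, f(0.5) ≈ 1.5811, f(1) ≈ 1.7321, f(1.5) ≈ 1.8708, f(2) ≈ 2.0000, f(2.5) ≈ 2.1213, f(3) ≈ 2.2361.
Sum = Δu · [f(0) + f(0.5) + f(1) + ...].
Sum ≈ 6.4778.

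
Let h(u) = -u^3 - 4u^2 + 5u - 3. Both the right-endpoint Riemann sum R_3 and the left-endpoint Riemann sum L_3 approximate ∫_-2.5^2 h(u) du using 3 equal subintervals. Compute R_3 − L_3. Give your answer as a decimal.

R_3 = -44.4375.
L_3 = -56.25.
R_3 − L_3 = 11.8125.

11.8125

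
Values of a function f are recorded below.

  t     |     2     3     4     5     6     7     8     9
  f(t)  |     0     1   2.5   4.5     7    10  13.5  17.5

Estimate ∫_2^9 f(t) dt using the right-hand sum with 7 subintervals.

Δt = 1.
Sum = 1·[1 + 2.5 + 4.5 + 7 + 10 + 13.5 + 17.5] = 56.

56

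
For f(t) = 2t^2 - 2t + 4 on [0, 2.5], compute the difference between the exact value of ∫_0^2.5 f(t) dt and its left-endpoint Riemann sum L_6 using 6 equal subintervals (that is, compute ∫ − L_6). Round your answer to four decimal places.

1.4178

Exact integral: ∫_0^2.5 f(t) dt ≈ 14.166667.
L_6 ≈ 12.748843.
Error ≈ 14.166667 − 12.748843 ≈ 1.4178.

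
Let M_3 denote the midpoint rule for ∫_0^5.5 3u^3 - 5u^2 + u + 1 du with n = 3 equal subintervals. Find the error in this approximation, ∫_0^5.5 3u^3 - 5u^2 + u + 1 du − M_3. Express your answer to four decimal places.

30.4251

Exact integral: ∫_0^5.5 f(u) du ≈ 429.630208.
M_3 ≈ 399.205150.
Error ≈ 429.630208 − 399.205150 ≈ 30.4251.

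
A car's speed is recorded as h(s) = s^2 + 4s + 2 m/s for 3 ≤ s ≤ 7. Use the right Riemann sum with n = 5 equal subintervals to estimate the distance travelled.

Δs = (7 − 3)/5 = 0.8.
Right endpoints: 3.8, 4.6, 5.4, 6.2, 7.
h(3.8) = 31.64, h(4.6) = 41.56, h(5.4) = 52.76, h(6.2) = 65.24, h(7) = 79.
Sum = Δs · [h(3.8) + h(4.6) + h(5.4) + h(6.2) + h(7)].
Sum = 216.16.

216.16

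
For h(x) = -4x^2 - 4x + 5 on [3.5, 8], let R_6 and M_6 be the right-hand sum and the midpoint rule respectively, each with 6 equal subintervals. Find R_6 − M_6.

-86.90625

R_6 = -792.5625.
M_6 = -705.65625.
R_6 − M_6 = -86.90625.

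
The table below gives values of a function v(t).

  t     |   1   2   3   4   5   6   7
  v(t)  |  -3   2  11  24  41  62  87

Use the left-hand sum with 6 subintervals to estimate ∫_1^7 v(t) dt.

Δt = 1.
Sum = 1·[(-3) + 2 + 11 + 24 + 41 + 62] = 137.

137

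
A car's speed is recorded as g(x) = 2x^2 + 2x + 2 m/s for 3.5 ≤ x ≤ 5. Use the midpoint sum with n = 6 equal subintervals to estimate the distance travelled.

Δx = (5 − 3.5)/6 = 0.25.
Midpoints: 3.625, 3.875, 4.125, 4.375, 4.625, 4.875.
g(3.625) = 35.53125, g(3.875) = 39.78125, g(4.125) = 44.28125, g(4.375) = 49.03125, g(4.625) = 54.03125, g(4.875) = 59.28125.
Sum = Δx · [g(3.625) + g(3.875) + g(4.125) + ...].
Sum = 70.484375.

70.484375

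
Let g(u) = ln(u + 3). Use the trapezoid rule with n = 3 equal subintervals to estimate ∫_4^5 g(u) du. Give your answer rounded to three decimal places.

2.014

Δu = (5 − 4)/3 = 1/3.
g(4) ≈ 1.946, g(13/3) ≈ 1.992, g(14/3) ≈ 2.037, g(5) ≈ 2.079.
T_3 = (Δu/2)·[g(u_0) + 2g(u_1) + 2g(u_2) + g(u_3)].
Sum ≈ 2.014.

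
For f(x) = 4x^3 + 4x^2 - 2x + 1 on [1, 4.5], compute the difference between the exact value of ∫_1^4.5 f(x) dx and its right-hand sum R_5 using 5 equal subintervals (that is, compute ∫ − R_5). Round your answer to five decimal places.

-161.25083

Exact integral: ∫_1^4.5 f(x) dx ≈ 513.4791667.
R_5 = 674.73.
Error ≈ 513.4791667 − 674.73 ≈ -161.25083.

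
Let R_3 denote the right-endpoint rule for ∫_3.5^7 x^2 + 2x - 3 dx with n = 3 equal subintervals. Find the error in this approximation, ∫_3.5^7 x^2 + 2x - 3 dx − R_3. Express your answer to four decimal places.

Exact integral: ∫_3.5^7 f(x) dx ≈ 126.291667.
R_3 ≈ 152.606481.
Error ≈ 126.291667 − 152.606481 ≈ -26.3148.

-26.3148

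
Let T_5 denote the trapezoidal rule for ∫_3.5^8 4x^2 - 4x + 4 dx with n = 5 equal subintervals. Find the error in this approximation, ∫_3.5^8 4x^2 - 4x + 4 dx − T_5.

Exact integral: ∫_3.5^8 f(x) dx = 540.
T_5 = 542.43.
Error = 540 − 542.43 = -2.43.

-2.43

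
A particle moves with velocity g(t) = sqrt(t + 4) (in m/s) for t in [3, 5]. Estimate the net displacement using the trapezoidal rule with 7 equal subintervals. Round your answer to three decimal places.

Δt = (5 − 3)/7 = 2/7.
g(3) ≈ 2.646, g(23/7) ≈ 2.699, g(25/7) ≈ 2.752, g(27/7) ≈ 2.803, g(29/7) ≈ 2.854, g(31/7) ≈ 2.903, g(33/7) ≈ 2.952, g(5) ≈ 3.000.
T_7 = (Δt/2)·[g(t_0) + 2g(t_1) + ... + 2g(t_{6}) + g(t_7)].
Sum ≈ 5.653.

5.653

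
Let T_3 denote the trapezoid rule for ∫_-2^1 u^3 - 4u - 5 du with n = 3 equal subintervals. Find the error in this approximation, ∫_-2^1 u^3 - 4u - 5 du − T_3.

Exact integral: ∫_-2^1 f(u) du = -12.75.
T_3 = -13.5.
Error = -12.75 − (-13.5) = 0.75.

0.75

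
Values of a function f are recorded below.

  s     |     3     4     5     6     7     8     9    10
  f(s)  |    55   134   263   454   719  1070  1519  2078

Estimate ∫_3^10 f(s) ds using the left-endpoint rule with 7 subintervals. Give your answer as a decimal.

Δs = 1.
Sum = 1·[55 + 134 + 263 + 454 + 719 + 1070 + 1519] = 4214.

4214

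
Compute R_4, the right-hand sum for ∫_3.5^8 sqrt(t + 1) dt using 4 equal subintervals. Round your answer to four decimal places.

12.1230

Δt = (8 − 3.5)/4 = 1.125.
Right endpoints: 4.625, 5.75, 6.875, 8.
f(4.625) ≈ 2.3717, f(5.75) ≈ 2.5981, f(6.875) ≈ 2.8062, f(8) ≈ 3.0000.
Sum = Δt · [f(4.625) + f(5.75) + f(6.875) + f(8)].
Sum ≈ 12.1230.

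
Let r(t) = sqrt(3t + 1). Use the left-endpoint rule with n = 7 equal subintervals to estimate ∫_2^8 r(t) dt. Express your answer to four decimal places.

Δt = (8 − 2)/7 = 6/7.
Left endpoints: 2, 20/7, 26/7, 32/7, 38/7, 44/7, 50/7.
r(2) ≈ 2.6458, r(20/7) ≈ 3.0938, r(26/7) ≈ 3.4847, r(32/7) ≈ 3.8359, r(38/7) ≈ 4.1576, r(44/7) ≈ 4.4561, r(50/7) ≈ 4.7359.
Sum = Δt · [r(2) + r(20/7) + r(26/7) + ...].
Sum ≈ 22.6369.

22.6369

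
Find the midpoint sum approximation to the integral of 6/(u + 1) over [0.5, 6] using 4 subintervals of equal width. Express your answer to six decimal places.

9.065035

Δu = (6 − 0.5)/4 = 1.375.
Midpoints: 1.1875, 2.5625, 3.9375, 5.3125.
f(1.1875) = 96/35, f(2.5625) = 32/19, f(3.9375) = 96/79, f(5.3125) = 96/101.
Sum = Δu · [f(1.1875) + f(2.5625) + f(3.9375) + f(5.3125)].
Sum ≈ 9.065035.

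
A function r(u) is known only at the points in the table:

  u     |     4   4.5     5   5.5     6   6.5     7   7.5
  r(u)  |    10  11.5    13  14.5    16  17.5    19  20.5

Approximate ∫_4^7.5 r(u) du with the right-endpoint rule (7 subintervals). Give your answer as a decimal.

56

Δu = 0.5.
Sum = 0.5·[11.5 + 13 + 14.5 + 16 + 17.5 + 19 + 20.5] = 56.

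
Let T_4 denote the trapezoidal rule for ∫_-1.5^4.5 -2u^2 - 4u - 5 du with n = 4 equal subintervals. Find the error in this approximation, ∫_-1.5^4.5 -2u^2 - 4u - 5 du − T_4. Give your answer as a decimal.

Exact integral: ∫_-1.5^4.5 f(u) du = -129.
T_4 = -133.5.
Error = -129 − (-133.5) = 4.5.

4.5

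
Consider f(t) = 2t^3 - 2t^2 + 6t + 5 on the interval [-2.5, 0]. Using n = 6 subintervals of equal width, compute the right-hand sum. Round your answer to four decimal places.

Δt = (0 − (-2.5))/6 = 5/12.
Right endpoints: -25/12, -5/3, -1.25, -5/6, -5/12, 0.
f(-25/12) = -29605/864, f(-5/3) = -535/27, f(-1.25) = -9.53125, f(-5/6) = -275/108, f(-5/12) = 1735/864, f(0) = 5.
Sum = Δt · [f(-25/12) + f(-5/3) + f(-1.25) + ...].
Sum ≈ -24.6455.

-24.6455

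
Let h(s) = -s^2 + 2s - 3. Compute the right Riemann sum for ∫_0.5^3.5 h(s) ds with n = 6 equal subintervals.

Δs = (3.5 − 0.5)/6 = 0.5.
Right endpoints: 1, 1.5, 2, 2.5, 3, 3.5.
h(1) = -2, h(1.5) = -2.25, h(2) = -3, h(2.5) = -4.25, h(3) = -6, h(3.5) = -8.25.
Sum = Δs · [h(1) + h(1.5) + h(2) + ...].
Sum = -12.875.

-12.875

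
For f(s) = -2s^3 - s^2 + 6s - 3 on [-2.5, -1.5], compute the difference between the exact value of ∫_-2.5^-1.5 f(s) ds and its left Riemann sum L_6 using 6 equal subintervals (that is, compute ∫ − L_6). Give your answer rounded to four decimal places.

Exact integral: ∫_-2.5^-1.5 f(s) ds ≈ -2.083333.
L_6 ≈ -0.824074.
Error ≈ -2.083333 − (-0.824074) ≈ -1.2593.

-1.2593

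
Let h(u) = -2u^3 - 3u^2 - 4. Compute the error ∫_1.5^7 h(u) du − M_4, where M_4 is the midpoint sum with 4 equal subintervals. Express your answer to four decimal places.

-24.6963

Exact integral: ∫_1.5^7 h(u) du = -1559.59375.
M_4 ≈ -1534.897461.
Error ≈ -1559.59375 − (-1534.897461) ≈ -24.6963.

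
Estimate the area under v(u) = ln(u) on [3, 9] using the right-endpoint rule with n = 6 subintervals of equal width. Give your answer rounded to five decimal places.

Δu = (9 − 3)/6 = 1.
Right endpoints: 4, 5, 6, 7, 8, 9.
v(4) ≈ 1.38629, v(5) ≈ 1.60944, v(6) ≈ 1.79176, v(7) ≈ 1.94591, v(8) ≈ 2.07944, v(9) ≈ 2.19722.
Sum = Δu · [v(4) + v(5) + v(6) + ...].
Sum ≈ 11.01007.

11.01007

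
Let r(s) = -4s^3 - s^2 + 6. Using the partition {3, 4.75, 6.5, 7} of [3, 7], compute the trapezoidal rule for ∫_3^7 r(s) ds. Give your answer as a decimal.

Subinterval widths: 1.75, 1.75, 0.5.
r(3) = -111, r(4.75) = -445.25, r(6.5) = -1134.75, r(7) = -1415.
On each subinterval the trapezoid contributes (Δs_i/2)·[r(s_{i-1}) + r(s_i)].
Sum = -2506.65625.

-2506.65625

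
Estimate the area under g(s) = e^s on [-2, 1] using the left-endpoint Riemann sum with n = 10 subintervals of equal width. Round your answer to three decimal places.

Δs = (1 − (-2))/10 = 0.3.
Left endpoints: -2, -1.7, -1.4, -1.1, -0.8, -0.5, -0.2, 0.1, 0.4, 0.7.
g(-2) ≈ 0.135, g(-1.7) ≈ 0.183, g(-1.4) ≈ 0.247, g(-1.1) ≈ 0.333, g(-0.8) ≈ 0.449, g(-0.5) ≈ 0.607, g(-0.2) ≈ 0.819, g(0.1) ≈ 1.105, g(0.4) ≈ 1.492, g(0.7) ≈ 2.014.
Sum = Δs · [g(-2) + g(-1.7) + g(-1.4) + ...].
Sum ≈ 2.215.

2.215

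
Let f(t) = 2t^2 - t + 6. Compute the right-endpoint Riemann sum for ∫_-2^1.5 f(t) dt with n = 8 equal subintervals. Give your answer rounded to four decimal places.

28.1504

Δt = (1.5 − (-2))/8 = 0.4375.
Right endpoints: -1.5625, -1.125, -0.6875, -0.25, 0.1875, 0.625, 1.0625, 1.5.
f(-1.5625) = 12.4453125, f(-1.125) = 9.65625, f(-0.6875) = 7.6328125, f(-0.25) = 6.375, f(0.1875) = 5.8828125, f(0.625) = 6.15625, f(1.0625) = 7.1953125, f(1.5) = 9.
Sum = Δt · [f(-1.5625) + f(-1.125) + f(-0.6875) + ...].
Sum ≈ 28.1504.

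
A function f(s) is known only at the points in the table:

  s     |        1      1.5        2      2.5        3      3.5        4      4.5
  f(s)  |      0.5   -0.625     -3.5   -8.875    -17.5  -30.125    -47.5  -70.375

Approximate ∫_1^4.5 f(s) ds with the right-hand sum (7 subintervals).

-89.25

Δs = 0.5.
Sum = 0.5·[(-0.625) + (-3.5) + (-8.875) + (-17.5) + (-30.125) + (-47.5) + (-70.375)] = -89.25.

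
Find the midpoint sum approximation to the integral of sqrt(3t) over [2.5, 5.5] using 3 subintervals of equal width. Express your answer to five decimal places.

Δt = (5.5 − 2.5)/3 = 1.
Midpoints: 3, 4, 5.
f(3) ≈ 3.00000, f(4) ≈ 3.46410, f(5) ≈ 3.87298.
Sum = Δt · [f(3) + f(4) + f(5)].
Sum ≈ 10.33708.

10.33708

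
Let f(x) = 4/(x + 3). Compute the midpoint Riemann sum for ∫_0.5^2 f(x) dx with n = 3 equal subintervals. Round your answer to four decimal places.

Δx = (2 − 0.5)/3 = 0.5.
Midpoints: 0.75, 1.25, 1.75.
f(0.75) = 16/15, f(1.25) = 16/17, f(1.75) = 16/19.
Sum = Δx · [f(0.75) + f(1.25) + f(1.75)].
Sum ≈ 1.4250.

1.4250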